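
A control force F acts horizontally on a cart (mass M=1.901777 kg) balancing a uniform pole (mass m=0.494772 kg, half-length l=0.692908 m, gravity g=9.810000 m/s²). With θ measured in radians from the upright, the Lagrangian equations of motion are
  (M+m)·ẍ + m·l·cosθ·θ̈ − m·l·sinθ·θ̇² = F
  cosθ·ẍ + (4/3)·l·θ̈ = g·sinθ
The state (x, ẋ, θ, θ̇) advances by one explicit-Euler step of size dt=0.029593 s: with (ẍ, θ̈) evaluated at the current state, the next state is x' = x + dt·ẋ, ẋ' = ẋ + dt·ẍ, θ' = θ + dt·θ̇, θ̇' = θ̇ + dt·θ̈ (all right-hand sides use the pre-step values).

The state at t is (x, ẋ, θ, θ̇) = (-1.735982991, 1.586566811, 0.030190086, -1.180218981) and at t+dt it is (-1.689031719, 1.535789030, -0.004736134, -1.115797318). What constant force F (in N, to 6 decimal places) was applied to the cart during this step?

ẍ = (ẋ'−ẋ)/dt = (1.535789030−1.586566811)/0.029593 = -1.715871
θ̈ = (θ̇'−θ̇)/dt = (-1.115797318−-1.180218981)/0.029593 = 2.176922
sinθ=0.030186, cosθ=0.999544
F = (M+m)·ẍ + m·l·cosθ·θ̈ − m·l·sinθ·θ̇² = -4.112170 + 0.745977 − 0.014415 = -3.380607

F = -3.380607 N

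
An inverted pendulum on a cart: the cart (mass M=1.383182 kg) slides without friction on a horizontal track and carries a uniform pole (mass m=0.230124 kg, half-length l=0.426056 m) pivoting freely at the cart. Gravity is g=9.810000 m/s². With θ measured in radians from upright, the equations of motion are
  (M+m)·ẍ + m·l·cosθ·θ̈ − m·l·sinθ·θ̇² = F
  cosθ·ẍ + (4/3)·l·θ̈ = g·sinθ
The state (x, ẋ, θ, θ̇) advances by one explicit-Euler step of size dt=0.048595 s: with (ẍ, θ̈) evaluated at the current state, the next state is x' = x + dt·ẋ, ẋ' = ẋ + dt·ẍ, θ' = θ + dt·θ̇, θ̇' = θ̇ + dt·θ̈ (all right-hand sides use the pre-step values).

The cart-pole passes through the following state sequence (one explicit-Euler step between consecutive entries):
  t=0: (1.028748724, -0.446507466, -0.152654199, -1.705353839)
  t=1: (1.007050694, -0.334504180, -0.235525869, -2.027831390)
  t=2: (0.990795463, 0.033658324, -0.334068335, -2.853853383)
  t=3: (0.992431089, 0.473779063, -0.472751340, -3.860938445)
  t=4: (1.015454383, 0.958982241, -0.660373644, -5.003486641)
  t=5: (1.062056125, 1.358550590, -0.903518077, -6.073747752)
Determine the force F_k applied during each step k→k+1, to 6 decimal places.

step 0→1:
  ẍ = (ẋ'−ẋ)/dt = (-0.334504180−-0.446507466)/0.048595 = 2.304831
  θ̈ = (θ̇'−θ̇)/dt = (-2.027831390−-1.705353839)/0.048595 = -6.636023
  sinθ=-0.152062, cosθ=0.988371
  F = (M+m)·ẍ + m·l·cosθ·θ̈ − m·l·sinθ·θ̇² = 3.718398 + -0.643067 − -0.043359 = 3.118690
step 1→2:
  ẍ = (ẋ'−ẋ)/dt = (0.033658324−-0.334504180)/0.048595 = 7.576140
  θ̈ = (θ̇'−θ̇)/dt = (-2.853853383−-2.027831390)/0.048595 = -16.998086
  sinθ=-0.233354, cosθ=0.972392
  F = (M+m)·ẍ + m·l·cosθ·θ̈ − m·l·sinθ·θ̇² = 12.222631 + -1.620578 − -0.094082 = 10.696136
step 2→3:
  ẍ = (ẋ'−ẋ)/dt = (0.473779063−0.033658324)/0.048595 = 9.056914
  θ̈ = (θ̇'−θ̇)/dt = (-3.860938445−-2.853853383)/0.048595 = -20.724047
  sinθ=-0.327889, cosθ=0.944716
  F = (M+m)·ẍ + m·l·cosθ·θ̈ − m·l·sinθ·θ̇² = 14.611574 + -1.919573 − -0.261830 = 12.953831
step 3→4:
  ẍ = (ẋ'−ẋ)/dt = (0.958982241−0.473779063)/0.048595 = 9.984632
  θ̈ = (θ̇'−θ̇)/dt = (-5.003486641−-3.860938445)/0.048595 = -23.511641
  sinθ=-0.455338, cosθ=0.890319
  F = (M+m)·ẍ + m·l·cosθ·θ̈ − m·l·sinθ·θ̇² = 16.108266 + -2.052377 − -0.665500 = 14.721389
step 4→5:
  ẍ = (ẋ'−ẋ)/dt = (1.358550590−0.958982241)/0.048595 = 8.222417
  θ̈ = (θ̇'−θ̇)/dt = (-6.073747752−-5.003486641)/0.048595 = -22.024099
  sinθ=-0.613412, cosθ=0.789763
  F = (M+m)·ẍ + m·l·cosθ·θ̈ − m·l·sinθ·θ̇² = 13.265274 + -1.705390 − -1.505658 = 13.065543

F_0 = 3.118690 N
F_1 = 10.696136 N
F_2 = 12.953831 N
F_3 = 14.721389 N
F_4 = 13.065543 N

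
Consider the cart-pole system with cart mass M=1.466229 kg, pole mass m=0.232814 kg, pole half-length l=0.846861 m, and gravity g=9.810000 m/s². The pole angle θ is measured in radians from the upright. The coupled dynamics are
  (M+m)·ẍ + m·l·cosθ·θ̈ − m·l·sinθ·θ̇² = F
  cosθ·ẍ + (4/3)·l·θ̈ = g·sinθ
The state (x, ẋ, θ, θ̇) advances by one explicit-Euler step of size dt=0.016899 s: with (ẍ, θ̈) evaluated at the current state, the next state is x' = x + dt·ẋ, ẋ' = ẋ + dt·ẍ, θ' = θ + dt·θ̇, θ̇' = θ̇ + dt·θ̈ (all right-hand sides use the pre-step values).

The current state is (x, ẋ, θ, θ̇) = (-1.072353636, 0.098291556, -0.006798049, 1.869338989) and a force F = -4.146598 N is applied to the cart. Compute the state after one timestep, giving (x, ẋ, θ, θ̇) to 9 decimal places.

sinθ=-0.006797997, cosθ=0.999976893
temp = (F + m·l·θ̇²·sinθ)/(M+m) = (-4.146598 + -0.004683584)/1.699043 = -2.443305781
θ̈ = (g·sinθ − cosθ·temp)/(l·(4/3 − m·cos²θ/(M+m))) = 2.345805307
ẍ = temp − m·l·θ̈·cosθ/(M+m) = -2.715512465
Euler: x'=-1.072353636+0.016899·0.098291556=-1.070692607, ẋ'=0.098291556+0.016899·-2.715512465=0.052402111
       θ'=-0.006798049+0.016899·1.869338989=0.024791911, θ̇'=1.869338989+0.016899·2.345805307=1.908980753

(-1.070692607, 0.052402111, 0.024791911, 1.908980753)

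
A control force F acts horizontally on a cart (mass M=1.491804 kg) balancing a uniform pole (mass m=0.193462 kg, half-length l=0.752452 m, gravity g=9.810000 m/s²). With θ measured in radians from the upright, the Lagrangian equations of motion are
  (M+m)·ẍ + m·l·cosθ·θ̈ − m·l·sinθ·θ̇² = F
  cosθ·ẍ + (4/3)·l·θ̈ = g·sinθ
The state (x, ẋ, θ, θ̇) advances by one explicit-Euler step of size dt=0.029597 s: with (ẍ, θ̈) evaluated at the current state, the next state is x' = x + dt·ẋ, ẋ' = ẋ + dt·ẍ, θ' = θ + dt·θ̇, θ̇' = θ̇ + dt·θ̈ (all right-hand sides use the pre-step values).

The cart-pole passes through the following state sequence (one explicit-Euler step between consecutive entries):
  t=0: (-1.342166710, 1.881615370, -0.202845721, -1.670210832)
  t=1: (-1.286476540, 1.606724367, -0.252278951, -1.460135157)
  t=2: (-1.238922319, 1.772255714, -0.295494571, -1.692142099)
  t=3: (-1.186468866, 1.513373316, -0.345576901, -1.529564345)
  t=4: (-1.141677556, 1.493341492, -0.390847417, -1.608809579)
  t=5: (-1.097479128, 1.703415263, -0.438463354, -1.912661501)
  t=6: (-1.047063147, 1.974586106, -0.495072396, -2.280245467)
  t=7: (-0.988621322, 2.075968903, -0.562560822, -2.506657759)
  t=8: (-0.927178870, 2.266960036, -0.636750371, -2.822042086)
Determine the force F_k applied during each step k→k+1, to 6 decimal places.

step 0→1:
  ẍ = (ẋ'−ẋ)/dt = (1.606724367−1.881615370)/0.029597 = -9.287800
  θ̈ = (θ̇'−θ̇)/dt = (-1.460135157−-1.670210832)/0.029597 = 7.097871
  sinθ=-0.201458, cosθ=0.979497
  F = (M+m)·ẍ + m·l·cosθ·θ̈ − m·l·sinθ·θ̇² = -15.652413 + 1.012059 − -0.081809 = -14.558545
step 1→2:
  ẍ = (ẋ'−ẋ)/dt = (1.772255714−1.606724367)/0.029597 = 5.592842
  θ̈ = (θ̇'−θ̇)/dt = (-1.692142099−-1.460135157)/0.029597 = -7.838867
  sinθ=-0.249611, cosθ=0.968346
  F = (M+m)·ẍ + m·l·cosθ·θ̈ − m·l·sinθ·θ̇² = 9.425427 + -1.104990 − -0.077468 = 8.397905
step 2→3:
  ẍ = (ẋ'−ẋ)/dt = (1.513373316−1.772255714)/0.029597 = -8.746913
  θ̈ = (θ̇'−θ̇)/dt = (-1.529564345−-1.692142099)/0.029597 = 5.493048
  sinθ=-0.291213, cosθ=0.956658
  F = (M+m)·ẍ + m·l·cosθ·θ̈ − m·l·sinθ·θ̇² = -14.740876 + 0.764971 − -0.121383 = -13.854522
step 3→4:
  ẍ = (ẋ'−ẋ)/dt = (1.493341492−1.513373316)/0.029597 = -0.676819
  θ̈ = (θ̇'−θ̇)/dt = (-1.608809579−-1.529564345)/0.029597 = -2.677475
  sinθ=-0.338740, cosθ=0.940880
  F = (M+m)·ẍ + m·l·cosθ·θ̈ − m·l·sinθ·θ̇² = -1.140621 + -0.366720 − -0.115365 = -1.391975
step 4→5:
  ẍ = (ẋ'−ẋ)/dt = (1.703415263−1.493341492)/0.029597 = 7.097806
  θ̈ = (θ̇'−θ̇)/dt = (-1.912661501−-1.608809579)/0.029597 = -10.266308
  sinθ=-0.380972, cosθ=0.924587
  F = (M+m)·ẍ + m·l·cosθ·θ̈ − m·l·sinθ·θ̇² = 11.961692 + -1.381772 − -0.143541 = 10.723461
step 5→6:
  ẍ = (ẋ'−ẋ)/dt = (1.974586106−1.703415263)/0.029597 = 9.162106
  θ̈ = (θ̇'−θ̇)/dt = (-2.280245467−-1.912661501)/0.029597 = -12.419636
  sinθ=-0.424549, cosθ=0.905405
  F = (M+m)·ẍ + m·l·cosθ·θ̈ − m·l·sinθ·θ̇² = 15.440585 + -1.636916 − -0.226088 = 14.029758
step 6→7:
  ẍ = (ẋ'−ẋ)/dt = (2.075968903−1.974586106)/0.029597 = 3.425442
  θ̈ = (θ̇'−θ̇)/dt = (-2.506657759−-2.280245467)/0.029597 = -7.649839
  sinθ=-0.475095, cosθ=0.879934
  F = (M+m)·ẍ + m·l·cosθ·θ̈ − m·l·sinθ·θ̇² = 5.772780 + -0.979889 − -0.359599 = 5.152490
step 7→8:
  ẍ = (ẋ'−ẋ)/dt = (2.266960036−2.075968903)/0.029597 = 6.453057
  θ̈ = (θ̇'−θ̇)/dt = (-2.822042086−-2.506657759)/0.029597 = -10.655956
  sinθ=-0.533354, cosθ=0.845892
  F = (M+m)·ẍ + m·l·cosθ·θ̈ − m·l·sinθ·θ̇² = 10.875118 + -1.312145 − -0.487843 = 10.050816

F_0 = -14.558545 N
F_1 = 8.397905 N
F_2 = -13.854522 N
F_3 = -1.391975 N
F_4 = 10.723461 N
F_5 = 14.029758 N
F_6 = 5.152490 N
F_7 = 10.050816 N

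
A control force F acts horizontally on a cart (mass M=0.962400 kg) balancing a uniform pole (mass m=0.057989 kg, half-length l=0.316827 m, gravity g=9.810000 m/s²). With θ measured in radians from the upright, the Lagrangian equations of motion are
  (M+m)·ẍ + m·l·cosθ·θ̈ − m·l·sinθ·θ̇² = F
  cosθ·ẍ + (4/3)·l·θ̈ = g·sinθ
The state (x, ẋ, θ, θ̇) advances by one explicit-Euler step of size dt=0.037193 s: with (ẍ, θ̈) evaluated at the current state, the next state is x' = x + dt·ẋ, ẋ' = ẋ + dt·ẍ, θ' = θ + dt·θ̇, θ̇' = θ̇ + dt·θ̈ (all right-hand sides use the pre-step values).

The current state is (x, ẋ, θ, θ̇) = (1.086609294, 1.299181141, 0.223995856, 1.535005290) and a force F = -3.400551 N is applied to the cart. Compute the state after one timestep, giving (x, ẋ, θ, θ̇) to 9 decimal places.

(1.134929738, 1.166852113, 0.281087308, 2.032286029)

sinθ=0.222127416, cosθ=0.975017647
temp = (F + m·l·θ̇²·sinθ)/(M+m) = (-3.400551 + 0.009615895)/1.020389 = -3.323178812
θ̈ = (g·sinθ − cosθ·temp)/(l·(4/3 − m·cos²θ/(M+m))) = 13.370277701
ẍ = temp − m·l·θ̈·cosθ/(M+m) = -3.557901430
Euler: x'=1.086609294+0.037193·1.299181141=1.134929738, ẋ'=1.299181141+0.037193·-3.557901430=1.166852113
       θ'=0.223995856+0.037193·1.535005290=0.281087308, θ̇'=1.535005290+0.037193·13.370277701=2.032286029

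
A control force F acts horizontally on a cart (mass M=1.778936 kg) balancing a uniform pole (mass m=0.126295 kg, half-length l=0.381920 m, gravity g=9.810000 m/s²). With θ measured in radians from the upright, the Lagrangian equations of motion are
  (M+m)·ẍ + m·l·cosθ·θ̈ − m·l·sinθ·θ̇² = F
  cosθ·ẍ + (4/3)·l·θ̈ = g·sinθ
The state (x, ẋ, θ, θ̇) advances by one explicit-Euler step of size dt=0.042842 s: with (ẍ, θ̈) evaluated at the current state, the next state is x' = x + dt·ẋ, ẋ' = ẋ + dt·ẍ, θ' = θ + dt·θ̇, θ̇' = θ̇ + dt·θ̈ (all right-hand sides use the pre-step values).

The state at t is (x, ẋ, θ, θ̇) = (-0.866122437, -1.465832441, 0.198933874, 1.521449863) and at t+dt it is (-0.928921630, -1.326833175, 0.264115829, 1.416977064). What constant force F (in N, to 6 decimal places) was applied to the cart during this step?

F = 6.044082 N

ẍ = (ẋ'−ẋ)/dt = (-1.326833175−-1.465832441)/0.042842 = 3.244463
θ̈ = (θ̇'−θ̇)/dt = (1.416977064−1.521449863)/0.042842 = -2.438560
sinθ=0.197624, cosθ=0.980278
F = (M+m)·ẍ + m·l·cosθ·θ̈ − m·l·sinθ·θ̇² = 6.181451 + -0.115303 − 0.022066 = 6.044082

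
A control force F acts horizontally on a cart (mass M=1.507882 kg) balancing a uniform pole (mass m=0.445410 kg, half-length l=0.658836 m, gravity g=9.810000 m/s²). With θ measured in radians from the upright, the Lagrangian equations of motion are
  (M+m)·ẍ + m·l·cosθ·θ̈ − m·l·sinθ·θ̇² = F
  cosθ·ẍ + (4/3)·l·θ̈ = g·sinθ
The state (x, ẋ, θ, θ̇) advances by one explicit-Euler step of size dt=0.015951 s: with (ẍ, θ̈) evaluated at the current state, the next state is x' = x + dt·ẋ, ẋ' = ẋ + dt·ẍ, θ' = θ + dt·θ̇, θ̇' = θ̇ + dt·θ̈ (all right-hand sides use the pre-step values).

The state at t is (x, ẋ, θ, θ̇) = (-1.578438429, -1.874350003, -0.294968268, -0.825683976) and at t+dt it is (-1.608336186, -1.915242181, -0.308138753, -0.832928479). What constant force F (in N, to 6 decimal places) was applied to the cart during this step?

ẍ = (ẋ'−ẋ)/dt = (-1.915242181−-1.874350003)/0.015951 = -2.563612
θ̈ = (θ̇'−θ̇)/dt = (-0.832928479−-0.825683976)/0.015951 = -0.454172
sinθ=-0.290709, cosθ=0.956811
F = (M+m)·ẍ + m·l·cosθ·θ̈ − m·l·sinθ·θ̇² = -5.007483 + -0.127522 − -0.058160 = -5.076845

F = -5.076845 N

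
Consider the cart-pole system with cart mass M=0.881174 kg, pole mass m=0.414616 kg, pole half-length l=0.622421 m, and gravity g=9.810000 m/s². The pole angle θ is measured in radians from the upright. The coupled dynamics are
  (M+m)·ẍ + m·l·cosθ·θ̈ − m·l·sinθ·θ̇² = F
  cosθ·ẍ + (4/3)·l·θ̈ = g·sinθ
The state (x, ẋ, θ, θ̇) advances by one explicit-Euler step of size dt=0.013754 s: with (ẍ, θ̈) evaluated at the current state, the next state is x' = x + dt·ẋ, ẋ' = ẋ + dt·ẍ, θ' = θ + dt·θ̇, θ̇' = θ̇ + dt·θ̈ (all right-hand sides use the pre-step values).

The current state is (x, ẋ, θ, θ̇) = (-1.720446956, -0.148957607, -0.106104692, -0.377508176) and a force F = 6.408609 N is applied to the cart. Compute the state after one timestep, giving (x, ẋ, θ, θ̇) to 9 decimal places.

sinθ=-0.105905713, cosθ=0.994376176
temp = (F + m·l·θ̇²·sinθ)/(M+m) = (6.408609 + -0.003894955)/1.295790 = 4.942709888
θ̈ = (g·sinθ − cosθ·temp)/(l·(4/3 − m·cos²θ/(M+m))) = -9.406188427
ẍ = temp − m·l·θ̈·cosθ/(M+m) = 6.805483407
Euler: x'=-1.720446956+0.013754·-0.148957607=-1.722495719, ẋ'=-0.148957607+0.013754·6.805483407=-0.055354988
       θ'=-0.106104692+0.013754·-0.377508176=-0.111296939, θ̇'=-0.377508176+0.013754·-9.406188427=-0.506880892

(-1.722495719, -0.055354988, -0.111296939, -0.506880892)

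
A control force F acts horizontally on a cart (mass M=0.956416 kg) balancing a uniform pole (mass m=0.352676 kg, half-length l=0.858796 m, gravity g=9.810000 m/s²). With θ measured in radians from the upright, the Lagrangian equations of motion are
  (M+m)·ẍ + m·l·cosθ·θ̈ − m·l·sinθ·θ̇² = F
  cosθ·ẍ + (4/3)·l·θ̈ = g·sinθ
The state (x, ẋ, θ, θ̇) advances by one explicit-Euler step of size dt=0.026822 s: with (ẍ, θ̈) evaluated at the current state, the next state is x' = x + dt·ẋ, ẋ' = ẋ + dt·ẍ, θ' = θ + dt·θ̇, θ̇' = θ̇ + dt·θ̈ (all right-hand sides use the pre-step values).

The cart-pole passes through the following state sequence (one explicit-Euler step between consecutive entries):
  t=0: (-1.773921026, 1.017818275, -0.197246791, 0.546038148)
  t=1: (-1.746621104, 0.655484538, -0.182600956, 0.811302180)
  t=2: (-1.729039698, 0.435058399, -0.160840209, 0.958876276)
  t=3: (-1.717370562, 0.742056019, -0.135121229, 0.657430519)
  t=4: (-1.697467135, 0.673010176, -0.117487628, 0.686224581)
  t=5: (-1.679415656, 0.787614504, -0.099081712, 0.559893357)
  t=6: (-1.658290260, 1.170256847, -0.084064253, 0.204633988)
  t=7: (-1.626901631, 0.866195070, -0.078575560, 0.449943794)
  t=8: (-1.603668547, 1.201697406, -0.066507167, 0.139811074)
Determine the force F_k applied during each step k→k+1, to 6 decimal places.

F_0 = -14.729292 N
F_1 = -9.083344 N
F_2 = 11.668102 N
F_3 = -3.030080 N
F_4 = 4.193461 N
F_5 = 14.692934 N
F_6 = -12.078891 N
F_7 = 12.888314 N

step 0→1:
  ẍ = (ẋ'−ẋ)/dt = (0.655484538−1.017818275)/0.026822 = -13.508826
  θ̈ = (θ̇'−θ̇)/dt = (0.811302180−0.546038148)/0.026822 = 9.889793
  sinθ=-0.195970, cosθ=0.980610
  F = (M+m)·ẍ + m·l·cosθ·θ̈ − m·l·sinθ·θ̇² = -17.684296 + 2.937307 − -0.017697 = -14.729292
step 1→2:
  ẍ = (ẋ'−ẋ)/dt = (0.435058399−0.655484538)/0.026822 = -8.218110
  θ̈ = (θ̇'−θ̇)/dt = (0.958876276−0.811302180)/0.026822 = 5.501980
  sinθ=-0.181588, cosθ=0.983375
  F = (M+m)·ẍ + m·l·cosθ·θ̈ − m·l·sinθ·θ̇² = -10.758262 + 1.638717 − -0.036201 = -9.083344
step 2→3:
  ẍ = (ẋ'−ẋ)/dt = (0.742056019−0.435058399)/0.026822 = 11.445739
  θ̈ = (θ̇'−θ̇)/dt = (0.657430519−0.958876276)/0.026822 = -11.238750
  sinθ=-0.160148, cosθ=0.987093
  F = (M+m)·ẍ + m·l·cosθ·θ̈ − m·l·sinθ·θ̇² = 14.983526 + -3.360021 − -0.044598 = 11.668102
step 3→4:
  ẍ = (ẋ'−ẋ)/dt = (0.673010176−0.742056019)/0.026822 = -2.574224
  θ̈ = (θ̇'−θ̇)/dt = (0.686224581−0.657430519)/0.026822 = 1.073524
  sinθ=-0.134710, cosθ=0.990885
  F = (M+m)·ẍ + m·l·cosθ·θ̈ − m·l·sinθ·θ̇² = -3.369896 + 0.322182 − -0.017635 = -3.030080
step 4→5:
  ẍ = (ẋ'−ẋ)/dt = (0.787614504−0.673010176)/0.026822 = 4.272773
  θ̈ = (θ̇'−θ̇)/dt = (0.559893357−0.686224581)/0.026822 = -4.709985
  sinθ=-0.117218, cosθ=0.993106
  F = (M+m)·ẍ + m·l·cosθ·θ̈ − m·l·sinθ·θ̇² = 5.593453 + -1.416711 − -0.016718 = 4.193461
step 5→6:
  ẍ = (ẋ'−ẋ)/dt = (1.170256847−0.787614504)/0.026822 = 14.265988
  θ̈ = (θ̇'−θ̇)/dt = (0.204633988−0.559893357)/0.026822 = -13.245074
  sinθ=-0.098920, cosθ=0.995095
  F = (M+m)·ẍ + m·l·cosθ·θ̈ − m·l·sinθ·θ̇² = 18.675491 + -3.991949 − -0.009392 = 14.692934
step 6→7:
  ẍ = (ẋ'−ẋ)/dt = (0.866195070−1.170256847)/0.026822 = -11.336283
  θ̈ = (θ̇'−θ̇)/dt = (0.449943794−0.204633988)/0.026822 = 9.145843
  sinθ=-0.083965, cosθ=0.996469
  F = (M+m)·ẍ + m·l·cosθ·θ̈ − m·l·sinθ·θ̇² = -14.840237 + 2.760281 − -0.001065 = -12.078891
step 7→8:
  ẍ = (ẋ'−ẋ)/dt = (1.201697406−0.866195070)/0.026822 = 12.508476
  θ̈ = (θ̇'−θ̇)/dt = (0.139811074−0.449943794)/0.026822 = -11.562625
  sinθ=-0.078495, cosθ=0.996915
  F = (M+m)·ẍ + m·l·cosθ·θ̈ − m·l·sinθ·θ̇² = 16.374746 + -3.491245 − -0.004813 = 12.888314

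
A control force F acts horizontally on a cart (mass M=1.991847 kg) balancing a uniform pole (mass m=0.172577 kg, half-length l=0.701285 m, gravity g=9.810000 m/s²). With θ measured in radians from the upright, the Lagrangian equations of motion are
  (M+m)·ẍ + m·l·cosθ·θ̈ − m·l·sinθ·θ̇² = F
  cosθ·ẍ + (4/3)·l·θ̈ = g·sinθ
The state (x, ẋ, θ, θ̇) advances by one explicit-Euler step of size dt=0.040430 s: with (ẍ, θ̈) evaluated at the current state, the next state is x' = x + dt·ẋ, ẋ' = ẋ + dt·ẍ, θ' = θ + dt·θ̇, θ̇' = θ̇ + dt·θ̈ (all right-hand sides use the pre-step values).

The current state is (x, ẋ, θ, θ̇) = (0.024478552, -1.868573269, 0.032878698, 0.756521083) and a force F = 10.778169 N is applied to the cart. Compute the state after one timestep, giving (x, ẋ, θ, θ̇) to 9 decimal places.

(-0.051067865, -1.655237233, 0.063464845, 0.542432524)

sinθ=0.032872775, cosθ=0.999459544
temp = (F + m·l·θ̇²·sinθ)/(M+m) = (10.778169 + 0.002276963)/2.164424 = 4.980745899
θ̈ = (g·sinθ − cosθ·temp)/(l·(4/3 − m·cos²θ/(M+m))) = -5.295289608
ẍ = temp − m·l·θ̈·cosθ/(M+m) = 5.276676626
Euler: x'=0.024478552+0.040430·-1.868573269=-0.051067865, ẋ'=-1.868573269+0.040430·5.276676626=-1.655237233
       θ'=0.032878698+0.040430·0.756521083=0.063464845, θ̇'=0.756521083+0.040430·-5.295289608=0.542432524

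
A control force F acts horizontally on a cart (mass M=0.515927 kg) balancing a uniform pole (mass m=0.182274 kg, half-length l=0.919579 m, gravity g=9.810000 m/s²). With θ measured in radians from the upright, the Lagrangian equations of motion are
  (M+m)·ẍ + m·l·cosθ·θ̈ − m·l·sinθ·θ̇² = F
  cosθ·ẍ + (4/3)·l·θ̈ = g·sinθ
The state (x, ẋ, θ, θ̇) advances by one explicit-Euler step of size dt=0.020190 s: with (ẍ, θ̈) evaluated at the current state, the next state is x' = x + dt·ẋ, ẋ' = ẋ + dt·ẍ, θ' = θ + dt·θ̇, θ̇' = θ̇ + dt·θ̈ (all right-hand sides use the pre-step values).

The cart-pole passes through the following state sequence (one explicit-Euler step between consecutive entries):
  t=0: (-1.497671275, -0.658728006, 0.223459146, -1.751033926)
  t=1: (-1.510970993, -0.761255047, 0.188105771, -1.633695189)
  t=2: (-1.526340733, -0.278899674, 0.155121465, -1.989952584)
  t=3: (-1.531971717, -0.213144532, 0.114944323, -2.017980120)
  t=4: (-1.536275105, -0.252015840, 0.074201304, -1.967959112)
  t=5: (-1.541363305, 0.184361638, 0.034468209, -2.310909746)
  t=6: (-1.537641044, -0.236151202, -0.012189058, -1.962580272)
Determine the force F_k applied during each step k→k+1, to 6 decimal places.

step 0→1:
  ẍ = (ẋ'−ẋ)/dt = (-0.761255047−-0.658728006)/0.020190 = -5.078110
  θ̈ = (θ̇'−θ̇)/dt = (-1.633695189−-1.751033926)/0.020190 = 5.811725
  sinθ=0.221604, cosθ=0.975137
  F = (M+m)·ẍ + m·l·cosθ·θ̈ − m·l·sinθ·θ̇² = -3.545541 + 0.949914 − 0.113889 = -2.709516
step 1→2:
  ẍ = (ẋ'−ẋ)/dt = (-0.278899674−-0.761255047)/0.020190 = 23.890806
  θ̈ = (θ̇'−θ̇)/dt = (-1.989952584−-1.633695189)/0.020190 = -17.645240
  sinθ=0.186998, cosθ=0.982360
  F = (M+m)·ẍ + m·l·cosθ·θ̈ − m·l·sinθ·θ̇² = 16.680585 + -2.905441 − 0.083655 = 13.691488
step 2→3:
  ẍ = (ẋ'−ẋ)/dt = (-0.213144532−-0.278899674)/0.020190 = 3.256817
  θ̈ = (θ̇'−θ̇)/dt = (-2.017980120−-1.989952584)/0.020190 = -1.388189
  sinθ=0.154500, cosθ=0.987993
  F = (M+m)·ẍ + m·l·cosθ·θ̈ − m·l·sinθ·θ̇² = 2.273913 + -0.229888 − 0.102548 = 1.941477
step 3→4:
  ẍ = (ẋ'−ẋ)/dt = (-0.252015840−-0.213144532)/0.020190 = -1.925275
  θ̈ = (θ̇'−θ̇)/dt = (-1.967959112−-2.017980120)/0.020190 = 2.477514
  sinθ=0.114691, cosθ=0.993401
  F = (M+m)·ẍ + m·l·cosθ·θ̈ − m·l·sinθ·θ̇² = -1.344229 + 0.412529 − 0.078285 = -1.009985
step 4→5:
  ẍ = (ẋ'−ẋ)/dt = (0.184361638−-0.252015840)/0.020190 = 21.613545
  θ̈ = (θ̇'−θ̇)/dt = (-2.310909746−-1.967959112)/0.020190 = -16.986163
  sinθ=0.074133, cosθ=0.997248
  F = (M+m)·ẍ + m·l·cosθ·θ̈ − m·l·sinθ·θ̇² = 15.090599 + -2.839307 − 0.048124 = 12.203168
step 5→6:
  ẍ = (ẋ'−ẋ)/dt = (-0.236151202−0.184361638)/0.020190 = -20.827778
  θ̈ = (θ̇'−θ̇)/dt = (-1.962580272−-2.310909746)/0.020190 = 17.252574
  sinθ=0.034461, cosθ=0.999406
  F = (M+m)·ẍ + m·l·cosθ·θ̈ − m·l·sinθ·θ̇² = -14.541976 + 2.890078 − 0.030847 = -11.682744

F_0 = -2.709516 N
F_1 = 13.691488 N
F_2 = 1.941477 N
F_3 = -1.009985 N
F_4 = 12.203168 N
F_5 = -11.682744 N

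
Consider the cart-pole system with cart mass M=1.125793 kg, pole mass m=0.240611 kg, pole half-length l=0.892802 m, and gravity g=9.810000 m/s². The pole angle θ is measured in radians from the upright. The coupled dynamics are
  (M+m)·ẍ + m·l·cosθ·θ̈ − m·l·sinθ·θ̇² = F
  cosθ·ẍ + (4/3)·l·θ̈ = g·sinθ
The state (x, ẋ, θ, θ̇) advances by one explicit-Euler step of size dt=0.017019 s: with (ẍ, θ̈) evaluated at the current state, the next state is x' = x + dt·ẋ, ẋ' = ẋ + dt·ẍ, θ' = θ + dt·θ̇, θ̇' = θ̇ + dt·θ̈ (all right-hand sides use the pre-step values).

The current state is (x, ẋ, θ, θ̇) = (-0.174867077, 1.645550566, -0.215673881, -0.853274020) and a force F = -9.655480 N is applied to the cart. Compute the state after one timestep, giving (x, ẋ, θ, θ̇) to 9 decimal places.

(-0.146861452, 1.512744884, -0.230195752, -0.774309759)

sinθ=-0.214005746, cosθ=0.976832402
temp = (F + m·l·θ̇²·sinθ)/(M+m) = (-9.655480 + -0.033471341)/1.366404 = -7.090839416
θ̈ = (g·sinθ − cosθ·temp)/(l·(4/3 − m·cos²θ/(M+m))) = 4.639770899
ẍ = temp − m·l·θ̈·cosθ/(M+m) = -7.803377532
Euler: x'=-0.174867077+0.017019·1.645550566=-0.146861452, ẋ'=1.645550566+0.017019·-7.803377532=1.512744884
       θ'=-0.215673881+0.017019·-0.853274020=-0.230195752, θ̇'=-0.853274020+0.017019·4.639770899=-0.774309759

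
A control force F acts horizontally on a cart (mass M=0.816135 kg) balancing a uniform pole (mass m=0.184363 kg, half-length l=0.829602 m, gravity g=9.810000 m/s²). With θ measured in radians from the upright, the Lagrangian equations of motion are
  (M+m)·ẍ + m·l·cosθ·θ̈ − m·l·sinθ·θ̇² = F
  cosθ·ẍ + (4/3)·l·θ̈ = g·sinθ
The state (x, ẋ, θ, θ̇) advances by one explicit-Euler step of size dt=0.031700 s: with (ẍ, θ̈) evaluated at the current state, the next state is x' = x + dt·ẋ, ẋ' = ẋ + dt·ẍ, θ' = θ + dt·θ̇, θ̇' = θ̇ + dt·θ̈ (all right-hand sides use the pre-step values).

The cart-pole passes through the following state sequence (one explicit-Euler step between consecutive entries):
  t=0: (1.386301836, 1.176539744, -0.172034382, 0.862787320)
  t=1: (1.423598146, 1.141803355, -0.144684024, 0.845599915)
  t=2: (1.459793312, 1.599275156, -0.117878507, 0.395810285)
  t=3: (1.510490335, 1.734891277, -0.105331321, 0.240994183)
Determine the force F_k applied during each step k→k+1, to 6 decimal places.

F_0 = -1.158543 N
F_1 = 12.306747 N
F_2 = 3.541278 N

step 0→1:
  ẍ = (ẋ'−ẋ)/dt = (1.141803355−1.176539744)/0.031700 = -1.095785
  θ̈ = (θ̇'−θ̇)/dt = (0.845599915−0.862787320)/0.031700 = -0.542189
  sinθ=-0.171187, cosθ=0.985239
  F = (M+m)·ẍ + m·l·cosθ·θ̈ − m·l·sinθ·θ̇² = -1.096331 + -0.081703 − -0.019490 = -1.158543
step 1→2:
  ẍ = (ẋ'−ẋ)/dt = (1.599275156−1.141803355)/0.031700 = 14.431287
  θ̈ = (θ̇'−θ̇)/dt = (0.395810285−0.845599915)/0.031700 = -14.188947
  sinθ=-0.144180, cosθ=0.989552
  F = (M+m)·ẍ + m·l·cosθ·θ̈ − m·l·sinθ·θ̇² = 14.438474 + -2.147495 − -0.015768 = 12.306747
step 2→3:
  ẍ = (ẋ'−ẋ)/dt = (1.734891277−1.599275156)/0.031700 = 4.278111
  θ̈ = (θ̇'−θ̇)/dt = (0.240994183−0.395810285)/0.031700 = -4.883789
  sinθ=-0.117606, cosθ=0.993060
  F = (M+m)·ẍ + m·l·cosθ·θ̈ − m·l·sinθ·θ̇² = 4.280242 + -0.741782 − -0.002818 = 3.541278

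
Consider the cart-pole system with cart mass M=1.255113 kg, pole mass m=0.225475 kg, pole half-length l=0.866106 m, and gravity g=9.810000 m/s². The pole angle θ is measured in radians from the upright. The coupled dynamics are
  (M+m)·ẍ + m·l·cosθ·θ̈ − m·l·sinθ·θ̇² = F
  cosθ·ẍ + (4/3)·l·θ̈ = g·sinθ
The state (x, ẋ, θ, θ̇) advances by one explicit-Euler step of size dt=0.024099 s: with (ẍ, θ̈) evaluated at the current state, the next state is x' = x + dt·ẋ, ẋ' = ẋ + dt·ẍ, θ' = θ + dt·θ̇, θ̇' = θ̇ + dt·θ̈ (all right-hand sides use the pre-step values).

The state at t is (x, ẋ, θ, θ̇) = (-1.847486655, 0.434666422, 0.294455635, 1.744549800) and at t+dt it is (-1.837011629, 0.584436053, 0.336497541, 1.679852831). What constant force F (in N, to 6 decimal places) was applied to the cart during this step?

F = 8.527313 N

ẍ = (ẋ'−ẋ)/dt = (0.584436053−0.434666422)/0.024099 = 6.214765
θ̈ = (θ̇'−θ̇)/dt = (1.679852831−1.744549800)/0.024099 = -2.684633
sinθ=0.290219, cosθ=0.956960
F = (M+m)·ẍ + m·l·cosθ·θ̈ − m·l·sinθ·θ̇² = 9.201507 + -0.501705 − 0.172489 = 8.527313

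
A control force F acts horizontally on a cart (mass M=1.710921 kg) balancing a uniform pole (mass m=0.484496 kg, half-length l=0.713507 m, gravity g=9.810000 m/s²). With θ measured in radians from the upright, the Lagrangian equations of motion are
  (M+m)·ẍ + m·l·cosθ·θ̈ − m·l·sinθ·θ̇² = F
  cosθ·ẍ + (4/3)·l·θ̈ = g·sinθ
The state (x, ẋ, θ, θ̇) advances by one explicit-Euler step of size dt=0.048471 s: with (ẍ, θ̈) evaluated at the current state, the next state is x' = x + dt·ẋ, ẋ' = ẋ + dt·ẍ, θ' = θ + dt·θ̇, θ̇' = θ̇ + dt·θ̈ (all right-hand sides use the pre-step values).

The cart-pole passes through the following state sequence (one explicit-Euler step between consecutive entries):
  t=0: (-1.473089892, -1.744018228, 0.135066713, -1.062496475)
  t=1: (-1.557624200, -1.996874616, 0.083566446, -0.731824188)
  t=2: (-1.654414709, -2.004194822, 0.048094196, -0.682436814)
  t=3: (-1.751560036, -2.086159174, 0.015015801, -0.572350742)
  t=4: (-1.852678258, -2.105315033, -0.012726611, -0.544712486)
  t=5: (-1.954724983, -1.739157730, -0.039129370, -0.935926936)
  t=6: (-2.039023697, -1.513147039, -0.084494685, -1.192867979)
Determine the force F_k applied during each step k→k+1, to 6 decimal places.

F_0 = -9.168429 N
F_1 = 0.003987 N
F_2 = -2.935968 N
F_3 = -0.672243 N
F_4 = 13.795935 N
F_5 = 8.417561 N

step 0→1:
  ẍ = (ẋ'−ẋ)/dt = (-1.996874616−-1.744018228)/0.048471 = -5.216653
  θ̈ = (θ̇'−θ̇)/dt = (-0.731824188−-1.062496475)/0.048471 = 6.822064
  sinθ=0.134656, cosθ=0.990892
  F = (M+m)·ẍ + m·l·cosθ·θ̈ − m·l·sinθ·θ̇² = -11.452729 + 2.336849 − 0.052550 = -9.168429
step 1→2:
  ẍ = (ẋ'−ẋ)/dt = (-2.004194822−-1.996874616)/0.048471 = -0.151022
  θ̈ = (θ̇'−θ̇)/dt = (-0.682436814−-0.731824188)/0.048471 = 1.018906
  sinθ=0.083469, cosθ=0.996510
  F = (M+m)·ẍ + m·l·cosθ·θ̈ − m·l·sinθ·θ̇² = -0.331557 + 0.350998 − 0.015454 = 0.003987
step 2→3:
  ẍ = (ẋ'−ẋ)/dt = (-2.086159174−-2.004194822)/0.048471 = -1.690998
  θ̈ = (θ̇'−θ̇)/dt = (-0.572350742−-0.682436814)/0.048471 = 2.271174
  sinθ=0.048076, cosθ=0.998844
  F = (M+m)·ẍ + m·l·cosθ·θ̈ − m·l·sinθ·θ̇² = -3.712445 + 0.784217 − 0.007740 = -2.935968
step 3→4:
  ẍ = (ẋ'−ẋ)/dt = (-2.105315033−-2.086159174)/0.048471 = -0.395202
  θ̈ = (θ̇'−θ̇)/dt = (-0.544712486−-0.572350742)/0.048471 = 0.570202
  sinθ=0.015015, cosθ=0.999887
  F = (M+m)·ẍ + m·l·cosθ·θ̈ − m·l·sinθ·θ̇² = -0.867634 + 0.197092 − 0.001700 = -0.672243
step 4→5:
  ẍ = (ẋ'−ẋ)/dt = (-1.739157730−-2.105315033)/0.048471 = 7.554152
  θ̈ = (θ̇'−θ̇)/dt = (-0.935926936−-0.544712486)/0.048471 = -8.071103
  sinθ=-0.012726, cosθ=0.999919
  F = (M+m)·ẍ + m·l·cosθ·θ̈ − m·l·sinθ·θ̇² = 16.584514 + -2.789884 − -0.001305 = 13.795935
step 5→6:
  ẍ = (ẋ'−ẋ)/dt = (-1.513147039−-1.739157730)/0.048471 = 4.662802
  θ̈ = (θ̇'−θ̇)/dt = (-1.192867979−-0.935926936)/0.048471 = -5.300923
  sinθ=-0.039119, cosθ=0.999235
  F = (M+m)·ẍ + m·l·cosθ·θ̈ − m·l·sinθ·θ̇² = 10.236795 + -1.831080 − -0.011846 = 8.417561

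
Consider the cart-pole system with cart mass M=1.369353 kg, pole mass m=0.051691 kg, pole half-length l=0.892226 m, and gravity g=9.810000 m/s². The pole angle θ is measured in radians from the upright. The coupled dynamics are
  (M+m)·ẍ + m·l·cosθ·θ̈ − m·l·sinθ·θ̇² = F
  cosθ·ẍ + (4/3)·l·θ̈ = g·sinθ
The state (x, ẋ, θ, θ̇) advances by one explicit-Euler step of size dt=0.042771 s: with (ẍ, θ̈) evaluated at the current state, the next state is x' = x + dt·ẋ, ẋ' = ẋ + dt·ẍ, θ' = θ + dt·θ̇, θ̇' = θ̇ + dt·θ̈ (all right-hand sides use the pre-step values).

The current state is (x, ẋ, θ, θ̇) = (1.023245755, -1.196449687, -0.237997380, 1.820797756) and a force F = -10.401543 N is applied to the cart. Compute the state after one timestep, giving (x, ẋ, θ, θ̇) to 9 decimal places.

(0.972072405, -1.516219682, -0.160120039, 1.998866386)

sinθ=-0.235756930, cosθ=0.971812055
temp = (F + m·l·θ̇²·sinθ)/(M+m) = (-10.401543 + -0.036047711)/1.421044 = -7.345015855
θ̈ = (g·sinθ − cosθ·temp)/(l·(4/3 − m·cos²θ/(M+m))) = 4.163302944
ẍ = temp − m·l·θ̈·cosθ/(M+m) = -7.476327300
Euler: x'=1.023245755+0.042771·-1.196449687=0.972072405, ẋ'=-1.196449687+0.042771·-7.476327300=-1.516219682
       θ'=-0.237997380+0.042771·1.820797756=-0.160120039, θ̇'=1.820797756+0.042771·4.163302944=1.998866386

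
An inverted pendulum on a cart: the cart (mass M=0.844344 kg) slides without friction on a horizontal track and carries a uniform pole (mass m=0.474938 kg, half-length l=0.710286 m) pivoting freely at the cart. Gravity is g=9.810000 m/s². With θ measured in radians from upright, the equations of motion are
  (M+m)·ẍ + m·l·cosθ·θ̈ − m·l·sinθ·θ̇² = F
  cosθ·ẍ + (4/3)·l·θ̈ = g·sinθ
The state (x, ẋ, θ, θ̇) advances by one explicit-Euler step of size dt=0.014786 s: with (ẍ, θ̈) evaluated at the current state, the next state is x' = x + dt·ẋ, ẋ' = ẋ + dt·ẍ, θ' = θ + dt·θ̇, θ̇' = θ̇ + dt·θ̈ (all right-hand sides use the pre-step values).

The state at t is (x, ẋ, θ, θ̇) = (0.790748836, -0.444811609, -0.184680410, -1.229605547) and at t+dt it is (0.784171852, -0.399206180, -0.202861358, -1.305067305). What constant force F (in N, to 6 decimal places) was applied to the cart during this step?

F = 2.470428 N

ẍ = (ẋ'−ẋ)/dt = (-0.399206180−-0.444811609)/0.014786 = 3.084366
θ̈ = (θ̇'−θ̇)/dt = (-1.305067305−-1.229605547)/0.014786 = -5.103595
sinθ=-0.183632, cosθ=0.982995
F = (M+m)·ẍ + m·l·cosθ·θ̈ − m·l·sinθ·θ̇² = 4.069148 + -1.692379 − -0.093659 = 2.470428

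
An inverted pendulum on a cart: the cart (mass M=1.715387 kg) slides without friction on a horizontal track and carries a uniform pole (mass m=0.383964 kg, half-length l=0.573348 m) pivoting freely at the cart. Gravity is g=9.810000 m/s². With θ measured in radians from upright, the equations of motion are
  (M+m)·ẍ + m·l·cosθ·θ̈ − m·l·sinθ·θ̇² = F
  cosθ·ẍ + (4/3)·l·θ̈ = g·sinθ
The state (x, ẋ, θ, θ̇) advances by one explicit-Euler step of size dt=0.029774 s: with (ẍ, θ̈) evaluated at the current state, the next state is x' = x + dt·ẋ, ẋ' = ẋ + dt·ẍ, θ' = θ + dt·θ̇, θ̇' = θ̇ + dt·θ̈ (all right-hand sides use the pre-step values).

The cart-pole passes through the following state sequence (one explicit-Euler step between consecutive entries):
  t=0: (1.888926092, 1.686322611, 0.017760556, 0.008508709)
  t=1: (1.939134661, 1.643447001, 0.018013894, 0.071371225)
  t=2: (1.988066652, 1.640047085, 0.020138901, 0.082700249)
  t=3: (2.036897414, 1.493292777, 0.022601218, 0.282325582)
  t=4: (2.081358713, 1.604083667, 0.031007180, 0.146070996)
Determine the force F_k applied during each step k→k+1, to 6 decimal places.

F_0 = -2.558416 N
F_1 = -0.155995 N
F_2 = -8.871905 N
F_3 = 6.804227 N

step 0→1:
  ẍ = (ẋ'−ẋ)/dt = (1.643447001−1.686322611)/0.029774 = -1.440035
  θ̈ = (θ̇'−θ̇)/dt = (0.071371225−0.008508709)/0.029774 = 2.111323
  sinθ=0.017760, cosθ=0.999842
  F = (M+m)·ẍ + m·l·cosθ·θ̈ − m·l·sinθ·θ̇² = -3.023139 + 0.464724 − 0.000000 = -2.558416
step 1→2:
  ẍ = (ẋ'−ẋ)/dt = (1.640047085−1.643447001)/0.029774 = -0.114191
  θ̈ = (θ̇'−θ̇)/dt = (0.082700249−0.071371225)/0.029774 = 0.380501
  sinθ=0.018013, cosθ=0.999838
  F = (M+m)·ẍ + m·l·cosθ·θ̈ − m·l·sinθ·θ̇² = -0.239727 + 0.083752 − 0.000020 = -0.155995
step 2→3:
  ẍ = (ẋ'−ẋ)/dt = (1.493292777−1.640047085)/0.029774 = -4.928942
  θ̈ = (θ̇'−θ̇)/dt = (0.282325582−0.082700249)/0.029774 = 6.704686
  sinθ=0.020138, cosθ=0.999797
  F = (M+m)·ẍ + m·l·cosθ·θ̈ − m·l·sinθ·θ̇² = -10.347579 + 1.475704 − 0.000030 = -8.871905
step 3→4:
  ẍ = (ẋ'−ẋ)/dt = (1.604083667−1.493292777)/0.029774 = 3.721062
  θ̈ = (θ̇'−θ̇)/dt = (0.146070996−0.282325582)/0.029774 = -4.576294
  sinθ=0.022599, cosθ=0.999745
  F = (M+m)·ẍ + m·l·cosθ·θ̈ − m·l·sinθ·θ̇² = 7.811815 + -1.007191 − 0.000397 = 6.804227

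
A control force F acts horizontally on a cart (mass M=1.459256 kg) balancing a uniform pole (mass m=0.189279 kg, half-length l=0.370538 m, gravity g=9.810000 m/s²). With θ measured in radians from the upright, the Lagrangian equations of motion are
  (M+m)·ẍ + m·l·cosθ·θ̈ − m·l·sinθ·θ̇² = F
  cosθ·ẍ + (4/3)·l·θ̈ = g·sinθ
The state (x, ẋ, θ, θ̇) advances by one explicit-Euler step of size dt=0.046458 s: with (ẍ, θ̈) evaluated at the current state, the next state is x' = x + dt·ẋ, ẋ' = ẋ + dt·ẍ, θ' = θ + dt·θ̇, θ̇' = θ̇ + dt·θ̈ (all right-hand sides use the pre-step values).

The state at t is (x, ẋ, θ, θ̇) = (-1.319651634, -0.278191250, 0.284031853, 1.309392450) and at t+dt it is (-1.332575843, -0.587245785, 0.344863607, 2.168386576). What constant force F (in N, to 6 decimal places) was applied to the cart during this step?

F = -9.755498 N

ẍ = (ẋ'−ẋ)/dt = (-0.587245785−-0.278191250)/0.046458 = -6.652343
θ̈ = (θ̇'−θ̇)/dt = (2.168386576−1.309392450)/0.046458 = 18.489692
sinθ=0.280228, cosθ=0.959933
F = (M+m)·ẍ + m·l·cosθ·θ̈ − m·l·sinθ·θ̇² = -10.966620 + 1.244818 − 0.033697 = -9.755498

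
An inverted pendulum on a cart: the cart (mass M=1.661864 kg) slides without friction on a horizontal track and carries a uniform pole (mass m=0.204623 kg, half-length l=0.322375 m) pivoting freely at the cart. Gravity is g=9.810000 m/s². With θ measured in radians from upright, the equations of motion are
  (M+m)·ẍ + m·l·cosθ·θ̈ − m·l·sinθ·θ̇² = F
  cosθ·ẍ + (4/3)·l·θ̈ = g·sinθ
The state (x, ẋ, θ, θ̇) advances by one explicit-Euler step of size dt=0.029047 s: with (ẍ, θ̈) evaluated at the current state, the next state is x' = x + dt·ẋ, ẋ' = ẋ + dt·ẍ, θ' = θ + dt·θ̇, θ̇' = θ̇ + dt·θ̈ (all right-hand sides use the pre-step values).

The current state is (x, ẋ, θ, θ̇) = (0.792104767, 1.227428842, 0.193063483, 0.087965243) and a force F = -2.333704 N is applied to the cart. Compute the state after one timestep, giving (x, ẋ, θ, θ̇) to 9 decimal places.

(0.827757893, 1.183197638, 0.195618609, 0.316151266)

sinθ=0.191866357, cosθ=0.981421062
temp = (F + m·l·θ̇²·sinθ)/(M+m) = (-2.333704 + 0.000097935)/1.866487 = -1.250266445
θ̈ = (g·sinθ − cosθ·temp)/(l·(4/3 − m·cos²θ/(M+m))) = 7.855751810
ẍ = temp − m·l·θ̈·cosθ/(M+m) = -1.522746025
Euler: x'=0.792104767+0.029047·1.227428842=0.827757893, ẋ'=1.227428842+0.029047·-1.522746025=1.183197638
       θ'=0.193063483+0.029047·0.087965243=0.195618609, θ̇'=0.087965243+0.029047·7.855751810=0.316151266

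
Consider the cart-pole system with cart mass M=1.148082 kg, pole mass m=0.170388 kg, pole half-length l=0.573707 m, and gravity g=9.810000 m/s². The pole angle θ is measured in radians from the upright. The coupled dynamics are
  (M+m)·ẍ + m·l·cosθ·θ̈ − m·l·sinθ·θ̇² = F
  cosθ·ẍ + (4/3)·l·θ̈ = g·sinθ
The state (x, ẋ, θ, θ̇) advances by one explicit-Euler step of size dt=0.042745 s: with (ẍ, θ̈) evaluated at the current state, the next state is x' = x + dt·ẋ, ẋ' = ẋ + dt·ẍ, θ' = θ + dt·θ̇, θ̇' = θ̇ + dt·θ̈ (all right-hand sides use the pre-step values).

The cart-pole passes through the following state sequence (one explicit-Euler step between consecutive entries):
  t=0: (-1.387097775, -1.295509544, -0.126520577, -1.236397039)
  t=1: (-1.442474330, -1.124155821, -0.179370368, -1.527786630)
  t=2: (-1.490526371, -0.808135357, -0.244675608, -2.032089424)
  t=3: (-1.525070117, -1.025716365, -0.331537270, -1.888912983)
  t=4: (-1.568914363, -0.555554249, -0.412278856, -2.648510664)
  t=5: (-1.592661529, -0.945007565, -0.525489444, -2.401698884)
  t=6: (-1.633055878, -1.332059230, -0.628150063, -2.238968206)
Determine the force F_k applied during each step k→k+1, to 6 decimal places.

F_0 = 4.643216 N
F_1 = 8.653584 N
F_2 = -6.295830 N
F_3 = 12.973170 N
F_4 = -11.220798 N
F_5 = -11.333828 N

step 0→1:
  ẍ = (ẋ'−ẋ)/dt = (-1.124155821−-1.295509544)/0.042745 = 4.008743
  θ̈ = (θ̇'−θ̇)/dt = (-1.527786630−-1.236397039)/0.042745 = -6.816928
  sinθ=-0.126183, cosθ=0.992007
  F = (M+m)·ẍ + m·l·cosθ·θ̈ − m·l·sinθ·θ̇² = 5.285407 + -0.661047 − -0.018856 = 4.643216
step 1→2:
  ẍ = (ẋ'−ẋ)/dt = (-0.808135357−-1.124155821)/0.042745 = 7.393156
  θ̈ = (θ̇'−θ̇)/dt = (-2.032089424−-1.527786630)/0.042745 = -11.797936
  sinθ=-0.178410, cosθ=0.983956
  F = (M+m)·ẍ + m·l·cosθ·θ̈ − m·l·sinθ·θ̇² = 9.747655 + -1.134778 − -0.040707 = 8.653584
step 2→3:
  ẍ = (ẋ'−ẋ)/dt = (-1.025716365−-0.808135357)/0.042745 = -5.090210
  θ̈ = (θ̇'−θ̇)/dt = (-1.888912983−-2.032089424)/0.042745 = 3.349548
  sinθ=-0.242242, cosθ=0.970216
  F = (M+m)·ẍ + m·l·cosθ·θ̈ − m·l·sinθ·θ̇² = -6.711289 + 0.317676 − -0.097783 = -6.295830
step 3→4:
  ẍ = (ẋ'−ẋ)/dt = (-0.555554249−-1.025716365)/0.042745 = 10.999231
  θ̈ = (θ̇'−θ̇)/dt = (-2.648510664−-1.888912983)/0.042745 = -17.770445
  sinθ=-0.325497, cosθ=0.945543
  F = (M+m)·ẍ + m·l·cosθ·θ̈ − m·l·sinθ·θ̇² = 14.502156 + -1.642513 − -0.113527 = 12.973170
step 4→5:
  ẍ = (ẋ'−ẋ)/dt = (-0.945007565−-0.555554249)/0.042745 = -9.111085
  θ̈ = (θ̇'−θ̇)/dt = (-2.401698884−-2.648510664)/0.042745 = 5.774050
  sinθ=-0.400698, cosθ=0.916210
  F = (M+m)·ẍ + m·l·cosθ·θ̈ − m·l·sinθ·θ̇² = -12.012692 + 0.517136 − -0.274758 = -11.220798
step 5→6:
  ẍ = (ẋ'−ẋ)/dt = (-1.332059230−-0.945007565)/0.042745 = -9.054899
  θ̈ = (θ̇'−θ̇)/dt = (-2.238968206−-2.401698884)/0.042745 = 3.807011
  sinθ=-0.501636, cosθ=0.865079
  F = (M+m)·ẍ + m·l·cosθ·θ̈ − m·l·sinθ·θ̇² = -11.938613 + 0.321935 − -0.282849 = -11.333828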